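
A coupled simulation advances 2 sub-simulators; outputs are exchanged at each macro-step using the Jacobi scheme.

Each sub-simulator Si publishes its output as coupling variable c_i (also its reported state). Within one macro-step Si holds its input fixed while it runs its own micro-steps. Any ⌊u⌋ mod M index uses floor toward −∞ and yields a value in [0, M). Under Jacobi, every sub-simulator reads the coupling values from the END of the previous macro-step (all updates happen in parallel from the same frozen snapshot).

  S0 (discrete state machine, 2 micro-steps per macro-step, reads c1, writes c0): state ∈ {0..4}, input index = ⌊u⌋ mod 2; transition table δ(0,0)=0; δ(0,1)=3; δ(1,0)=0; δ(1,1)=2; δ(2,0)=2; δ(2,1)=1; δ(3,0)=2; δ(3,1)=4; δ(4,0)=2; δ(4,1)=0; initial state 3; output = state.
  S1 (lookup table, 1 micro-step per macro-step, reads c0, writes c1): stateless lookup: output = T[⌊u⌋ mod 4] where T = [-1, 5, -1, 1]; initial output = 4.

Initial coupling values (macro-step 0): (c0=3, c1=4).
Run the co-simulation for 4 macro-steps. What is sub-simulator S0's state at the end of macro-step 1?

macro 1: S0 reads c1=4 → after 2×micro: 2; S1 reads c0=3 → after 1×micro: 1 ⇒ (c0=2, c1=1)
macro 2: S0 reads c1=1 → after 2×micro: 2; S1 reads c0=2 → after 1×micro: -1 ⇒ (c0=2, c1=-1)
macro 3: S0 reads c1=-1 → after 2×micro: 2; S1 reads c0=2 → after 1×micro: -1 ⇒ (c0=2, c1=-1)
macro 4: S0 reads c1=-1 → after 2×micro: 2; S1 reads c0=2 → after 1×micro: -1 ⇒ (c0=2, c1=-1)

S0 state at macro-step 1 = 2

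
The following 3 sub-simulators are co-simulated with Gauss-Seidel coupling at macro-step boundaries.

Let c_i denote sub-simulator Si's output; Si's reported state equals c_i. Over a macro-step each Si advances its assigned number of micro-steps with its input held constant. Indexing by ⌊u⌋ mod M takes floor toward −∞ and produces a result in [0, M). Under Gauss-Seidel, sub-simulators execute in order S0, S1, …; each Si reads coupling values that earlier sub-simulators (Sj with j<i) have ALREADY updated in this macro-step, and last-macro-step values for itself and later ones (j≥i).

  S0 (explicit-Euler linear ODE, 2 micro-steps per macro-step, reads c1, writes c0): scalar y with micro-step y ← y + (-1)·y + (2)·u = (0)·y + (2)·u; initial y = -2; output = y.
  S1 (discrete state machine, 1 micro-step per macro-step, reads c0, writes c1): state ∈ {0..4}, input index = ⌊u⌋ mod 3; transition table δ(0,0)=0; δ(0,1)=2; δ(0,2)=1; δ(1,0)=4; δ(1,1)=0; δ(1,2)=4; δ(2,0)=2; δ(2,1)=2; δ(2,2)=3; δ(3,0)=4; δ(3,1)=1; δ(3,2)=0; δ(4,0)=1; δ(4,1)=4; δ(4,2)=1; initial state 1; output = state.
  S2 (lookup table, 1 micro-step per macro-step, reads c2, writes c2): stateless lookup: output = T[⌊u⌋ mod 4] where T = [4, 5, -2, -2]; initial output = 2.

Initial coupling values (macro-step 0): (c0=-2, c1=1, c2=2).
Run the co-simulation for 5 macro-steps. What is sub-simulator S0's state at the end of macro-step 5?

macro 1: S0 reads c1=1 → after 2×micro: 2; S1 reads c0=2 → after 1×micro: 4; S2 reads c2=2 → after 1×micro: -2 ⇒ (c0=2, c1=4, c2=-2)
macro 2: S0 reads c1=4 → after 2×micro: 8; S1 reads c0=8 → after 1×micro: 1; S2 reads c2=-2 → after 1×micro: -2 ⇒ (c0=8, c1=1, c2=-2)
macro 3: S0 reads c1=1 → after 2×micro: 2; S1 reads c0=2 → after 1×micro: 4; S2 reads c2=-2 → after 1×micro: -2 ⇒ (c0=2, c1=4, c2=-2)
macro 4: S0 reads c1=4 → after 2×micro: 8; S1 reads c0=8 → after 1×micro: 1; S2 reads c2=-2 → after 1×micro: -2 ⇒ (c0=8, c1=1, c2=-2)
macro 5: S0 reads c1=1 → after 2×micro: 2; S1 reads c0=2 → after 1×micro: 4; S2 reads c2=-2 → after 1×micro: -2 ⇒ (c0=2, c1=4, c2=-2)

S0 state at macro-step 5 = 2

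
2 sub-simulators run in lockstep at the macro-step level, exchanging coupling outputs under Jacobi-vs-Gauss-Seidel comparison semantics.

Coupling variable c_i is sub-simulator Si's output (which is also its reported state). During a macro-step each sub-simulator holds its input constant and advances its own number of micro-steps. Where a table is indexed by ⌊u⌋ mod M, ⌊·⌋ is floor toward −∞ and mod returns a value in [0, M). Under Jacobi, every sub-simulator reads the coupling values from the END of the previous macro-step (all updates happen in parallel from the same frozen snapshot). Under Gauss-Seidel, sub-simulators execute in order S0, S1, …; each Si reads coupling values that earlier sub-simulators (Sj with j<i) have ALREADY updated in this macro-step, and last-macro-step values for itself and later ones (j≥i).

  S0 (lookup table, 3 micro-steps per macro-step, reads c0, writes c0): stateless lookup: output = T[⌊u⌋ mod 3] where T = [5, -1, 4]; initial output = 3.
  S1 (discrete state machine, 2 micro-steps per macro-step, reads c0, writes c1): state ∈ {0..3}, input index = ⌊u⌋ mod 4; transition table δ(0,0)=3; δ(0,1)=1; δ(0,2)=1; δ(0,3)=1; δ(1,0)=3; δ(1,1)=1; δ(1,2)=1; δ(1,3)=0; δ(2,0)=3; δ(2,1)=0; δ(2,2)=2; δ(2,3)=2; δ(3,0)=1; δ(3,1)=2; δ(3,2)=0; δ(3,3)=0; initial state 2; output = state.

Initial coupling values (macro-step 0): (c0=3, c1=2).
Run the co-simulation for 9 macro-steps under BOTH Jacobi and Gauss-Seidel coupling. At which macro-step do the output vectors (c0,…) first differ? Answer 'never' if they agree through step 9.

first divergence at macro-step: 1

[Jacobi] macro 1: S0 reads c0=3 → after 3×micro: 5; S1 reads c0=3 → after 2×micro: 2 ⇒ (c0=5, c1=2)
[Jacobi] macro 2: S0 reads c0=5 → after 3×micro: 4; S1 reads c0=5 → after 2×micro: 1 ⇒ (c0=4, c1=1)
[Jacobi] macro 3: S0 reads c0=4 → after 3×micro: -1; S1 reads c0=4 → after 2×micro: 1 ⇒ (c0=-1, c1=1)
[Jacobi] macro 4: S0 reads c0=-1 → after 3×micro: 4; S1 reads c0=-1 → after 2×micro: 1 ⇒ (c0=4, c1=1)
[Jacobi] macro 5: S0 reads c0=4 → after 3×micro: -1; S1 reads c0=4 → after 2×micro: 1 ⇒ (c0=-1, c1=1)
[Jacobi] macro 6: S0 reads c0=-1 → after 3×micro: 4; S1 reads c0=-1 → after 2×micro: 1 ⇒ (c0=4, c1=1)
[Jacobi] macro 7: S0 reads c0=4 → after 3×micro: -1; S1 reads c0=4 → after 2×micro: 1 ⇒ (c0=-1, c1=1)
[Jacobi] macro 8: S0 reads c0=-1 → after 3×micro: 4; S1 reads c0=-1 → after 2×micro: 1 ⇒ (c0=4, c1=1)
[Jacobi] macro 9: S0 reads c0=4 → after 3×micro: -1; S1 reads c0=4 → after 2×micro: 1 ⇒ (c0=-1, c1=1)
[Gauss-Seidel] macro 1: S0 reads c0=3 → after 3×micro: 5; S1 reads c0=5 → after 2×micro: 1 ⇒ (c0=5, c1=1)
[Gauss-Seidel] macro 2: S0 reads c0=5 → after 3×micro: 4; S1 reads c0=4 → after 2×micro: 1 ⇒ (c0=4, c1=1)
[Gauss-Seidel] macro 3: S0 reads c0=4 → after 3×micro: -1; S1 reads c0=-1 → after 2×micro: 1 ⇒ (c0=-1, c1=1)
[Gauss-Seidel] macro 4: S0 reads c0=-1 → after 3×micro: 4; S1 reads c0=4 → after 2×micro: 1 ⇒ (c0=4, c1=1)
[Gauss-Seidel] macro 5: S0 reads c0=4 → after 3×micro: -1; S1 reads c0=-1 → after 2×micro: 1 ⇒ (c0=-1, c1=1)
[Gauss-Seidel] macro 6: S0 reads c0=-1 → after 3×micro: 4; S1 reads c0=4 → after 2×micro: 1 ⇒ (c0=4, c1=1)
[Gauss-Seidel] macro 7: S0 reads c0=4 → after 3×micro: -1; S1 reads c0=-1 → after 2×micro: 1 ⇒ (c0=-1, c1=1)
[Gauss-Seidel] macro 8: S0 reads c0=-1 → after 3×micro: 4; S1 reads c0=4 → after 2×micro: 1 ⇒ (c0=4, c1=1)
[Gauss-Seidel] macro 9: S0 reads c0=4 → after 3×micro: -1; S1 reads c0=-1 → after 2×micro: 1 ⇒ (c0=-1, c1=1)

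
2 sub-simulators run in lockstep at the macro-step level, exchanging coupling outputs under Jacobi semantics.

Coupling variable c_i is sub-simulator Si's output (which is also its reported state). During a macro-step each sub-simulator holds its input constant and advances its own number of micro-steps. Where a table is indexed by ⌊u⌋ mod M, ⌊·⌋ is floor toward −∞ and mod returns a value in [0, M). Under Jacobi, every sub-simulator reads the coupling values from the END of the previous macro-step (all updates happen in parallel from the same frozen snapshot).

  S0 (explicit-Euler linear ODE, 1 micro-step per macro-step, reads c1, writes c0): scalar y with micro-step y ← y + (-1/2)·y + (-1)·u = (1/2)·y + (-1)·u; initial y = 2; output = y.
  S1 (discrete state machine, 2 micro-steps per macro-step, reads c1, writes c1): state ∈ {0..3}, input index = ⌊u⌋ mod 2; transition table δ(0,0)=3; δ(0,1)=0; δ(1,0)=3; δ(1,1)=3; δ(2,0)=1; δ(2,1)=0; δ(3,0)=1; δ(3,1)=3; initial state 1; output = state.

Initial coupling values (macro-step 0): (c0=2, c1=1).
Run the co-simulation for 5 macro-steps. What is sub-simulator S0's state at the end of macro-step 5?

macro 1: S0 reads c1=1 → after 1×micro: 0; S1 reads c1=1 → after 2×micro: 3 ⇒ (c0=0, c1=3)
macro 2: S0 reads c1=3 → after 1×micro: -3; S1 reads c1=3 → after 2×micro: 3 ⇒ (c0=-3, c1=3)
macro 3: S0 reads c1=3 → after 1×micro: -9/2; S1 reads c1=3 → after 2×micro: 3 ⇒ (c0=-9/2, c1=3)
macro 4: S0 reads c1=3 → after 1×micro: -21/4; S1 reads c1=3 → after 2×micro: 3 ⇒ (c0=-21/4, c1=3)
macro 5: S0 reads c1=3 → after 1×micro: -45/8; S1 reads c1=3 → after 2×micro: 3 ⇒ (c0=-45/8, c1=3)

S0 state at macro-step 5 = -45/8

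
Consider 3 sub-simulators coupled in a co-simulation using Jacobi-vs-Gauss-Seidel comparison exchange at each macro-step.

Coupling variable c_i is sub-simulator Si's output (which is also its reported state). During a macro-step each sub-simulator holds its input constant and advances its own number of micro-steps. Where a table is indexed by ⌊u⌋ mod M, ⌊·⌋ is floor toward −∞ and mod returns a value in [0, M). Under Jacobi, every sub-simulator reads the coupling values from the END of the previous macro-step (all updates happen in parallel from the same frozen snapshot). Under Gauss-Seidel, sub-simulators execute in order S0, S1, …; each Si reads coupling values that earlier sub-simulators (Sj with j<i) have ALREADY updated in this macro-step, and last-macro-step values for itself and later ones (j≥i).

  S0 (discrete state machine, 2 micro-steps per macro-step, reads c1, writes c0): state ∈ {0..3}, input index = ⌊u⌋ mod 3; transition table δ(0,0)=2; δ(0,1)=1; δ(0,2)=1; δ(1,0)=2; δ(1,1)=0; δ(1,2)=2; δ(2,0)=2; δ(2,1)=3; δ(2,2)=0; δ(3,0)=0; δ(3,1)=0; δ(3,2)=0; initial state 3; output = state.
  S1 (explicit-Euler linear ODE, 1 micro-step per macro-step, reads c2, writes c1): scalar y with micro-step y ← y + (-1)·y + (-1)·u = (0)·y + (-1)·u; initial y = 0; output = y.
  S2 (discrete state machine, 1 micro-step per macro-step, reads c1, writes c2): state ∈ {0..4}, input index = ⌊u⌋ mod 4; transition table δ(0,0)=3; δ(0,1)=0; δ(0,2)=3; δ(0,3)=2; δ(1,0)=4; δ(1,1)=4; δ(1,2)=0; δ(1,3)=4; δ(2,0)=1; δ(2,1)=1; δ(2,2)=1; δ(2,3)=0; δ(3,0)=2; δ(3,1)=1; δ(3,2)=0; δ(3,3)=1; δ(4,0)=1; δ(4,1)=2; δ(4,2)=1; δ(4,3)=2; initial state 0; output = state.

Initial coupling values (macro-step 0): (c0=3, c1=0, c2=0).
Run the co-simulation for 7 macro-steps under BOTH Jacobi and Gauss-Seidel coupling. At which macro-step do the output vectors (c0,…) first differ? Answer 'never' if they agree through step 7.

[Jacobi] macro 1: S0 reads c1=0 → after 2×micro: 2; S1 reads c2=0 → after 1×micro: 0; S2 reads c1=0 → after 1×micro: 3 ⇒ (c0=2, c1=0, c2=3)
[Jacobi] macro 2: S0 reads c1=0 → after 2×micro: 2; S1 reads c2=3 → after 1×micro: -3; S2 reads c1=0 → after 1×micro: 2 ⇒ (c0=2, c1=-3, c2=2)
[Jacobi] macro 3: S0 reads c1=-3 → after 2×micro: 2; S1 reads c2=2 → after 1×micro: -2; S2 reads c1=-3 → after 1×micro: 1 ⇒ (c0=2, c1=-2, c2=1)
[Jacobi] macro 4: S0 reads c1=-2 → after 2×micro: 0; S1 reads c2=1 → after 1×micro: -1; S2 reads c1=-2 → after 1×micro: 0 ⇒ (c0=0, c1=-1, c2=0)
[Jacobi] macro 5: S0 reads c1=-1 → after 2×micro: 2; S1 reads c2=0 → after 1×micro: 0; S2 reads c1=-1 → after 1×micro: 2 ⇒ (c0=2, c1=0, c2=2)
[Jacobi] macro 6: S0 reads c1=0 → after 2×micro: 2; S1 reads c2=2 → after 1×micro: -2; S2 reads c1=0 → after 1×micro: 1 ⇒ (c0=2, c1=-2, c2=1)
[Jacobi] macro 7: S0 reads c1=-2 → after 2×micro: 0; S1 reads c2=1 → after 1×micro: -1; S2 reads c1=-2 → after 1×micro: 0 ⇒ (c0=0, c1=-1, c2=0)
[Gauss-Seidel] macro 1: S0 reads c1=0 → after 2×micro: 2; S1 reads c2=0 → after 1×micro: 0; S2 reads c1=0 → after 1×micro: 3 ⇒ (c0=2, c1=0, c2=3)
[Gauss-Seidel] macro 2: S0 reads c1=0 → after 2×micro: 2; S1 reads c2=3 → after 1×micro: -3; S2 reads c1=-3 → after 1×micro: 1 ⇒ (c0=2, c1=-3, c2=1)
[Gauss-Seidel] macro 3: S0 reads c1=-3 → after 2×micro: 2; S1 reads c2=1 → after 1×micro: -1; S2 reads c1=-1 → after 1×micro: 4 ⇒ (c0=2, c1=-1, c2=4)
[Gauss-Seidel] macro 4: S0 reads c1=-1 → after 2×micro: 1; S1 reads c2=4 → after 1×micro: -4; S2 reads c1=-4 → after 1×micro: 1 ⇒ (c0=1, c1=-4, c2=1)
[Gauss-Seidel] macro 5: S0 reads c1=-4 → after 2×micro: 0; S1 reads c2=1 → after 1×micro: -1; S2 reads c1=-1 → after 1×micro: 4 ⇒ (c0=0, c1=-1, c2=4)
[Gauss-Seidel] macro 6: S0 reads c1=-1 → after 2×micro: 2; S1 reads c2=4 → after 1×micro: -4; S2 reads c1=-4 → after 1×micro: 1 ⇒ (c0=2, c1=-4, c2=1)
[Gauss-Seidel] macro 7: S0 reads c1=-4 → after 2×micro: 1; S1 reads c2=1 → after 1×micro: -1; S2 reads c1=-1 → after 1×micro: 4 ⇒ (c0=1, c1=-1, c2=4)

first divergence at macro-step: 2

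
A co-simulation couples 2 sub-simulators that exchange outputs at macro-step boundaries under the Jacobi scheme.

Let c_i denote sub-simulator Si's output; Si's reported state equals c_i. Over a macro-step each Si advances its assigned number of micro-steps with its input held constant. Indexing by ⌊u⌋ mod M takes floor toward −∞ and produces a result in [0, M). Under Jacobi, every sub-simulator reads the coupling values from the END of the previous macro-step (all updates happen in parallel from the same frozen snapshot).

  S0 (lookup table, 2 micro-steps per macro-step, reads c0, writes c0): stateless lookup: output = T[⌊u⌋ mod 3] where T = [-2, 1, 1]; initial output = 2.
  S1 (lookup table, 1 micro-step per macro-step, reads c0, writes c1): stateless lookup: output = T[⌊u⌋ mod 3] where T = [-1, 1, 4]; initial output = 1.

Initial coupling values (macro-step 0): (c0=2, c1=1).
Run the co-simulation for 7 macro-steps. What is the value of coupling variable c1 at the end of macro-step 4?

c1 at macro-step 4 = 1

macro 1: S0 reads c0=2 → after 2×micro: 1; S1 reads c0=2 → after 1×micro: 4 ⇒ (c0=1, c1=4)
macro 2: S0 reads c0=1 → after 2×micro: 1; S1 reads c0=1 → after 1×micro: 1 ⇒ (c0=1, c1=1)
macro 3: S0 reads c0=1 → after 2×micro: 1; S1 reads c0=1 → after 1×micro: 1 ⇒ (c0=1, c1=1)
macro 4: S0 reads c0=1 → after 2×micro: 1; S1 reads c0=1 → after 1×micro: 1 ⇒ (c0=1, c1=1)
macro 5: S0 reads c0=1 → after 2×micro: 1; S1 reads c0=1 → after 1×micro: 1 ⇒ (c0=1, c1=1)
macro 6: S0 reads c0=1 → after 2×micro: 1; S1 reads c0=1 → after 1×micro: 1 ⇒ (c0=1, c1=1)
macro 7: S0 reads c0=1 → after 2×micro: 1; S1 reads c0=1 → after 1×micro: 1 ⇒ (c0=1, c1=1)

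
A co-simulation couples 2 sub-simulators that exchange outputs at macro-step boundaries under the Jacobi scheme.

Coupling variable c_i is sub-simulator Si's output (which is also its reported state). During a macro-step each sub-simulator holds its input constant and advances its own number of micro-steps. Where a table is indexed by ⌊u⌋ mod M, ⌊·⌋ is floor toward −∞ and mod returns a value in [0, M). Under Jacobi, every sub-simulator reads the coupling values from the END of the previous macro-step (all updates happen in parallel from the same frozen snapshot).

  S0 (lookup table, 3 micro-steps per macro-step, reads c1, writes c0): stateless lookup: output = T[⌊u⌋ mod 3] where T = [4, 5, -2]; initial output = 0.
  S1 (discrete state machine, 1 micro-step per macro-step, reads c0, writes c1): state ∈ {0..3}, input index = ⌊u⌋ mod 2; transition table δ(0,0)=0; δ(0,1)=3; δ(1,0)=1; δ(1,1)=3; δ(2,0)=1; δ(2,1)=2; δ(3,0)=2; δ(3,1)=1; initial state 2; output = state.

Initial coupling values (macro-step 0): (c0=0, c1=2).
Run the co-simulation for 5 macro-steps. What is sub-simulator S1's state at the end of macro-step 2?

macro 1: S0 reads c1=2 → after 3×micro: -2; S1 reads c0=0 → after 1×micro: 1 ⇒ (c0=-2, c1=1)
macro 2: S0 reads c1=1 → after 3×micro: 5; S1 reads c0=-2 → after 1×micro: 1 ⇒ (c0=5, c1=1)
macro 3: S0 reads c1=1 → after 3×micro: 5; S1 reads c0=5 → after 1×micro: 3 ⇒ (c0=5, c1=3)
macro 4: S0 reads c1=3 → after 3×micro: 4; S1 reads c0=5 → after 1×micro: 1 ⇒ (c0=4, c1=1)
macro 5: S0 reads c1=1 → after 3×micro: 5; S1 reads c0=4 → after 1×micro: 1 ⇒ (c0=5, c1=1)

S1 state at macro-step 2 = 1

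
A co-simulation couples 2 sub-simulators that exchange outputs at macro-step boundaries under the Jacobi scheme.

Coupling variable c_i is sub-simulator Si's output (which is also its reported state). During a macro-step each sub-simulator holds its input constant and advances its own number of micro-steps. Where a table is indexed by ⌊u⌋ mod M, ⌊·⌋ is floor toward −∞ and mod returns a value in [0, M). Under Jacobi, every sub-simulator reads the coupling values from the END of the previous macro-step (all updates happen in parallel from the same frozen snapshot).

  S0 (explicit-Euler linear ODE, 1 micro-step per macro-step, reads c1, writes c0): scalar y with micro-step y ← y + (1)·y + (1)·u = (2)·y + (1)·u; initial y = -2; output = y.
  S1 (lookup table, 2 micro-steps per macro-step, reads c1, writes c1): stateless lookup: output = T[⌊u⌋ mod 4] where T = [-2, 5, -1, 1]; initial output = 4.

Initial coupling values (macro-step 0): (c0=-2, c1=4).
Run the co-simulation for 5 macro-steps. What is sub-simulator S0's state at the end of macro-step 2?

macro 1: S0 reads c1=4 → after 1×micro: 0; S1 reads c1=4 → after 2×micro: -2 ⇒ (c0=0, c1=-2)
macro 2: S0 reads c1=-2 → after 1×micro: -2; S1 reads c1=-2 → after 2×micro: -1 ⇒ (c0=-2, c1=-1)
macro 3: S0 reads c1=-1 → after 1×micro: -5; S1 reads c1=-1 → after 2×micro: 1 ⇒ (c0=-5, c1=1)
macro 4: S0 reads c1=1 → after 1×micro: -9; S1 reads c1=1 → after 2×micro: 5 ⇒ (c0=-9, c1=5)
macro 5: S0 reads c1=5 → after 1×micro: -13; S1 reads c1=5 → after 2×micro: 5 ⇒ (c0=-13, c1=5)

S0 state at macro-step 2 = -2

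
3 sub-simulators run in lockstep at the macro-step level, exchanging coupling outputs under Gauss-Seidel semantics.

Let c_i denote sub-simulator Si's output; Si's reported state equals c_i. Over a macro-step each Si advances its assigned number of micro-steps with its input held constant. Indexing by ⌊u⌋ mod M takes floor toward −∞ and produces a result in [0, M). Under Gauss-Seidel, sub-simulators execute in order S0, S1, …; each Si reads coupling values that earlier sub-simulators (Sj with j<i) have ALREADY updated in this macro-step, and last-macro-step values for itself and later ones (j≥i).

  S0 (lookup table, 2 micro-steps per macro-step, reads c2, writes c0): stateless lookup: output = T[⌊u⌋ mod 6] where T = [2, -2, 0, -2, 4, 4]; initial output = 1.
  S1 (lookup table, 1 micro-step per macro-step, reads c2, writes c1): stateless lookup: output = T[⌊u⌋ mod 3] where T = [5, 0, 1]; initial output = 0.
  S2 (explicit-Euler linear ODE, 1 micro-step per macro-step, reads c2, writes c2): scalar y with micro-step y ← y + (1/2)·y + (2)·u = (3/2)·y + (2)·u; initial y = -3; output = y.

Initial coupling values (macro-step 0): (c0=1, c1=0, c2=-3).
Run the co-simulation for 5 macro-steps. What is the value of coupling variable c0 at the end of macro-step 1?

c0 at macro-step 1 = -2

macro 1: S0 reads c2=-3 → after 2×micro: -2; S1 reads c2=-3 → after 1×micro: 5; S2 reads c2=-3 → after 1×micro: -21/2 ⇒ (c0=-2, c1=5, c2=-21/2)
macro 2: S0 reads c2=-21/2 → after 2×micro: -2; S1 reads c2=-21/2 → after 1×micro: 0; S2 reads c2=-21/2 → after 1×micro: -147/4 ⇒ (c0=-2, c1=0, c2=-147/4)
macro 3: S0 reads c2=-147/4 → after 2×micro: 4; S1 reads c2=-147/4 → after 1×micro: 1; S2 reads c2=-147/4 → after 1×micro: -1029/8 ⇒ (c0=4, c1=1, c2=-1029/8)
macro 4: S0 reads c2=-1029/8 → after 2×micro: -2; S1 reads c2=-1029/8 → after 1×micro: 5; S2 reads c2=-1029/8 → after 1×micro: -7203/16 ⇒ (c0=-2, c1=5, c2=-7203/16)
macro 5: S0 reads c2=-7203/16 → after 2×micro: 4; S1 reads c2=-7203/16 → after 1×micro: 1; S2 reads c2=-7203/16 → after 1×micro: -50421/32 ⇒ (c0=4, c1=1, c2=-50421/32)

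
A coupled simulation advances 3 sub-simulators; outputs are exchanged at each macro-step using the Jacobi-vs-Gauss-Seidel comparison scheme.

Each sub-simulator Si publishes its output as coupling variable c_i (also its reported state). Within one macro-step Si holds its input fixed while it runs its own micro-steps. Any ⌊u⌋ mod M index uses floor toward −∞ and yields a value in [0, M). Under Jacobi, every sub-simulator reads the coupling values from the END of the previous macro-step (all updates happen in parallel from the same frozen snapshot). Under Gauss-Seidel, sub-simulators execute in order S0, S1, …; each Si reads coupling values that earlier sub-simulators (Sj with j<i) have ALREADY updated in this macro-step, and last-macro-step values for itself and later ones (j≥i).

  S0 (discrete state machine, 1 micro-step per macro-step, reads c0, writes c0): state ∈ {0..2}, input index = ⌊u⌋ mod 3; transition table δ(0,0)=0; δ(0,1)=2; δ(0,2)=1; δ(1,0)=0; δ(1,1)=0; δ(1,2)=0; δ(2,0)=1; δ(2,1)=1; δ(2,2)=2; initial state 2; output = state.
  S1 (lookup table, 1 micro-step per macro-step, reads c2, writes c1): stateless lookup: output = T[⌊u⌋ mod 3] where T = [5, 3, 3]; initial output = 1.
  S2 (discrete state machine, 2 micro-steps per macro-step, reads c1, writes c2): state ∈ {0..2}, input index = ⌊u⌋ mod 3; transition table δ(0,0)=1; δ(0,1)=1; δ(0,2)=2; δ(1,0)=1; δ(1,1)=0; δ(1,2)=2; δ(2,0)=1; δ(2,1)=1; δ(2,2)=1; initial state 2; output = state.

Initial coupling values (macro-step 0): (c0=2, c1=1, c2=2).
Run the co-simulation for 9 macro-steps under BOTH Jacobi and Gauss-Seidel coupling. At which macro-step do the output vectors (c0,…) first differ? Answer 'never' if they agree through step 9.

[Jacobi] macro 1: S0 reads c0=2 → after 1×micro: 2; S1 reads c2=2 → after 1×micro: 3; S2 reads c1=1 → after 2×micro: 0 ⇒ (c0=2, c1=3, c2=0)
[Jacobi] macro 2: S0 reads c0=2 → after 1×micro: 2; S1 reads c2=0 → after 1×micro: 5; S2 reads c1=3 → after 2×micro: 1 ⇒ (c0=2, c1=5, c2=1)
[Jacobi] macro 3: S0 reads c0=2 → after 1×micro: 2; S1 reads c2=1 → after 1×micro: 3; S2 reads c1=5 → after 2×micro: 1 ⇒ (c0=2, c1=3, c2=1)
[Jacobi] macro 4: S0 reads c0=2 → after 1×micro: 2; S1 reads c2=1 → after 1×micro: 3; S2 reads c1=3 → after 2×micro: 1 ⇒ (c0=2, c1=3, c2=1)
[Jacobi] macro 5: S0 reads c0=2 → after 1×micro: 2; S1 reads c2=1 → after 1×micro: 3; S2 reads c1=3 → after 2×micro: 1 ⇒ (c0=2, c1=3, c2=1)
[Jacobi] macro 6: S0 reads c0=2 → after 1×micro: 2; S1 reads c2=1 → after 1×micro: 3; S2 reads c1=3 → after 2×micro: 1 ⇒ (c0=2, c1=3, c2=1)
[Jacobi] macro 7: S0 reads c0=2 → after 1×micro: 2; S1 reads c2=1 → after 1×micro: 3; S2 reads c1=3 → after 2×micro: 1 ⇒ (c0=2, c1=3, c2=1)
[Jacobi] macro 8: S0 reads c0=2 → after 1×micro: 2; S1 reads c2=1 → after 1×micro: 3; S2 reads c1=3 → after 2×micro: 1 ⇒ (c0=2, c1=3, c2=1)
[Jacobi] macro 9: S0 reads c0=2 → after 1×micro: 2; S1 reads c2=1 → after 1×micro: 3; S2 reads c1=3 → after 2×micro: 1 ⇒ (c0=2, c1=3, c2=1)
[Gauss-Seidel] macro 1: S0 reads c0=2 → after 1×micro: 2; S1 reads c2=2 → after 1×micro: 3; S2 reads c1=3 → after 2×micro: 1 ⇒ (c0=2, c1=3, c2=1)
[Gauss-Seidel] macro 2: S0 reads c0=2 → after 1×micro: 2; S1 reads c2=1 → after 1×micro: 3; S2 reads c1=3 → after 2×micro: 1 ⇒ (c0=2, c1=3, c2=1)
[Gauss-Seidel] macro 3: S0 reads c0=2 → after 1×micro: 2; S1 reads c2=1 → after 1×micro: 3; S2 reads c1=3 → after 2×micro: 1 ⇒ (c0=2, c1=3, c2=1)
[Gauss-Seidel] macro 4: S0 reads c0=2 → after 1×micro: 2; S1 reads c2=1 → after 1×micro: 3; S2 reads c1=3 → after 2×micro: 1 ⇒ (c0=2, c1=3, c2=1)
[Gauss-Seidel] macro 5: S0 reads c0=2 → after 1×micro: 2; S1 reads c2=1 → after 1×micro: 3; S2 reads c1=3 → after 2×micro: 1 ⇒ (c0=2, c1=3, c2=1)
[Gauss-Seidel] macro 6: S0 reads c0=2 → after 1×micro: 2; S1 reads c2=1 → after 1×micro: 3; S2 reads c1=3 → after 2×micro: 1 ⇒ (c0=2, c1=3, c2=1)
[Gauss-Seidel] macro 7: S0 reads c0=2 → after 1×micro: 2; S1 reads c2=1 → after 1×micro: 3; S2 reads c1=3 → after 2×micro: 1 ⇒ (c0=2, c1=3, c2=1)
[Gauss-Seidel] macro 8: S0 reads c0=2 → after 1×micro: 2; S1 reads c2=1 → after 1×micro: 3; S2 reads c1=3 → after 2×micro: 1 ⇒ (c0=2, c1=3, c2=1)
[Gauss-Seidel] macro 9: S0 reads c0=2 → after 1×micro: 2; S1 reads c2=1 → after 1×micro: 3; S2 reads c1=3 → after 2×micro: 1 ⇒ (c0=2, c1=3, c2=1)

first divergence at macro-step: 1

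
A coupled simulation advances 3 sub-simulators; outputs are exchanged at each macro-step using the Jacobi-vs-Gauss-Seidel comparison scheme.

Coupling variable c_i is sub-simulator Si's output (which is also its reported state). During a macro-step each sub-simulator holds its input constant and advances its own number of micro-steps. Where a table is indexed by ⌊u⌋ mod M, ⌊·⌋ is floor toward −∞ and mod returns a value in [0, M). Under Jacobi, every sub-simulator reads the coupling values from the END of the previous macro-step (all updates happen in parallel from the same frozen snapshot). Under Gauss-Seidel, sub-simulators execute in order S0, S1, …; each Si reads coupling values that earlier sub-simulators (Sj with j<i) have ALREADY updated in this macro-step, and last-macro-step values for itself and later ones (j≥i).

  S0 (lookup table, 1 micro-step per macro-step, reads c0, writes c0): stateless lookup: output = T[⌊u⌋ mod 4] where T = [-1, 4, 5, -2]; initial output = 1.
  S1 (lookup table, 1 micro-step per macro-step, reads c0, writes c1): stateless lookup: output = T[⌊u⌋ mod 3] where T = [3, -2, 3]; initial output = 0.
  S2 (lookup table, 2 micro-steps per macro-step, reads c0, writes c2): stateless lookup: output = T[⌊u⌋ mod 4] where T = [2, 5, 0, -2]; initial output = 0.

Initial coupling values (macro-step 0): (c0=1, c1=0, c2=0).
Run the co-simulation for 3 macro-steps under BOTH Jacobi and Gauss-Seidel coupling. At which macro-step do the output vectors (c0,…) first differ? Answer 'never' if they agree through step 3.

[Jacobi] macro 1: S0 reads c0=1 → after 1×micro: 4; S1 reads c0=1 → after 1×micro: -2; S2 reads c0=1 → after 2×micro: 5 ⇒ (c0=4, c1=-2, c2=5)
[Jacobi] macro 2: S0 reads c0=4 → after 1×micro: -1; S1 reads c0=4 → after 1×micro: -2; S2 reads c0=4 → after 2×micro: 2 ⇒ (c0=-1, c1=-2, c2=2)
[Jacobi] macro 3: S0 reads c0=-1 → after 1×micro: -2; S1 reads c0=-1 → after 1×micro: 3; S2 reads c0=-1 → after 2×micro: -2 ⇒ (c0=-2, c1=3, c2=-2)
[Gauss-Seidel] macro 1: S0 reads c0=1 → after 1×micro: 4; S1 reads c0=4 → after 1×micro: -2; S2 reads c0=4 → after 2×micro: 2 ⇒ (c0=4, c1=-2, c2=2)
[Gauss-Seidel] macro 2: S0 reads c0=4 → after 1×micro: -1; S1 reads c0=-1 → after 1×micro: 3; S2 reads c0=-1 → after 2×micro: -2 ⇒ (c0=-1, c1=3, c2=-2)
[Gauss-Seidel] macro 3: S0 reads c0=-1 → after 1×micro: -2; S1 reads c0=-2 → after 1×micro: -2; S2 reads c0=-2 → after 2×micro: 0 ⇒ (c0=-2, c1=-2, c2=0)

first divergence at macro-step: 1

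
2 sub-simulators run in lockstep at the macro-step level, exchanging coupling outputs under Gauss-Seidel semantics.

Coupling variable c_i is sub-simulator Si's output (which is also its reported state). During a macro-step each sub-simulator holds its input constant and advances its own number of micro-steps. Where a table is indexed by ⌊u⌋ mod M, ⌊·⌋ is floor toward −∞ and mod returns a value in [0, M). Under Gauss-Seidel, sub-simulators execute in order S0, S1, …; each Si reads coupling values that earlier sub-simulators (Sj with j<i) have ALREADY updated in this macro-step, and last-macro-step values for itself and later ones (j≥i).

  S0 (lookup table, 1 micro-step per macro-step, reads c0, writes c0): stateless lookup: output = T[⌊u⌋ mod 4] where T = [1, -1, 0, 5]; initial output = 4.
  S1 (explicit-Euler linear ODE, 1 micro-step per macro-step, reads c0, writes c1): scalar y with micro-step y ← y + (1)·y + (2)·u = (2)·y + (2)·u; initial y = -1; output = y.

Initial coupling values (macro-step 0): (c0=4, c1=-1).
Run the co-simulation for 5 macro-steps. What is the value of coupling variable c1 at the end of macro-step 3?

c1 at macro-step 3 = 6

macro 1: S0 reads c0=4 → after 1×micro: 1; S1 reads c0=1 → after 1×micro: 0 ⇒ (c0=1, c1=0)
macro 2: S0 reads c0=1 → after 1×micro: -1; S1 reads c0=-1 → after 1×micro: -2 ⇒ (c0=-1, c1=-2)
macro 3: S0 reads c0=-1 → after 1×micro: 5; S1 reads c0=5 → after 1×micro: 6 ⇒ (c0=5, c1=6)
macro 4: S0 reads c0=5 → after 1×micro: -1; S1 reads c0=-1 → after 1×micro: 10 ⇒ (c0=-1, c1=10)
macro 5: S0 reads c0=-1 → after 1×micro: 5; S1 reads c0=5 → after 1×micro: 30 ⇒ (c0=5, c1=30)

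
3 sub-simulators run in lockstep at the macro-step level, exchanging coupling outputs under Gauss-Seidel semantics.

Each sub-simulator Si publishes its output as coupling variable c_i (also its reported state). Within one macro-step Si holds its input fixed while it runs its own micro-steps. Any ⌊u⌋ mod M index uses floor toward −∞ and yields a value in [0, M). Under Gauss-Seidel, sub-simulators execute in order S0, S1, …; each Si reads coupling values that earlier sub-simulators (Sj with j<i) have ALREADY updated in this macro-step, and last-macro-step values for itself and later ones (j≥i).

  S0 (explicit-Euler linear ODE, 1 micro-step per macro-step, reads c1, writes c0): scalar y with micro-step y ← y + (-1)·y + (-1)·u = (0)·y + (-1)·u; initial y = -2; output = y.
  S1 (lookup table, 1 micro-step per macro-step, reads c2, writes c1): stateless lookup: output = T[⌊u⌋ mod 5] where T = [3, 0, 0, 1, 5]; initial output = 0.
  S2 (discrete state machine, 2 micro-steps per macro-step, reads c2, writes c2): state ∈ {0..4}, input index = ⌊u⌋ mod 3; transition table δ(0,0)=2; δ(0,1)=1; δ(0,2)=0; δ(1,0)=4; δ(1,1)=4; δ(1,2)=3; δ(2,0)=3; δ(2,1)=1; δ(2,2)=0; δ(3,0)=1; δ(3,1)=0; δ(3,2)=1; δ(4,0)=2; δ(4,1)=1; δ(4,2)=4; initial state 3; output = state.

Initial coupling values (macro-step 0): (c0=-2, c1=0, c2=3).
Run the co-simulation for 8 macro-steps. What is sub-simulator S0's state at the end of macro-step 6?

S0 state at macro-step 6 = -5

macro 1: S0 reads c1=0 → after 1×micro: 0; S1 reads c2=3 → after 1×micro: 1; S2 reads c2=3 → after 2×micro: 4 ⇒ (c0=0, c1=1, c2=4)
macro 2: S0 reads c1=1 → after 1×micro: -1; S1 reads c2=4 → after 1×micro: 5; S2 reads c2=4 → after 2×micro: 4 ⇒ (c0=-1, c1=5, c2=4)
macro 3: S0 reads c1=5 → after 1×micro: -5; S1 reads c2=4 → after 1×micro: 5; S2 reads c2=4 → after 2×micro: 4 ⇒ (c0=-5, c1=5, c2=4)
macro 4: S0 reads c1=5 → after 1×micro: -5; S1 reads c2=4 → after 1×micro: 5; S2 reads c2=4 → after 2×micro: 4 ⇒ (c0=-5, c1=5, c2=4)
macro 5: S0 reads c1=5 → after 1×micro: -5; S1 reads c2=4 → after 1×micro: 5; S2 reads c2=4 → after 2×micro: 4 ⇒ (c0=-5, c1=5, c2=4)
macro 6: S0 reads c1=5 → after 1×micro: -5; S1 reads c2=4 → after 1×micro: 5; S2 reads c2=4 → after 2×micro: 4 ⇒ (c0=-5, c1=5, c2=4)
macro 7: S0 reads c1=5 → after 1×micro: -5; S1 reads c2=4 → after 1×micro: 5; S2 reads c2=4 → after 2×micro: 4 ⇒ (c0=-5, c1=5, c2=4)
macro 8: S0 reads c1=5 → after 1×micro: -5; S1 reads c2=4 → after 1×micro: 5; S2 reads c2=4 → after 2×micro: 4 ⇒ (c0=-5, c1=5, c2=4)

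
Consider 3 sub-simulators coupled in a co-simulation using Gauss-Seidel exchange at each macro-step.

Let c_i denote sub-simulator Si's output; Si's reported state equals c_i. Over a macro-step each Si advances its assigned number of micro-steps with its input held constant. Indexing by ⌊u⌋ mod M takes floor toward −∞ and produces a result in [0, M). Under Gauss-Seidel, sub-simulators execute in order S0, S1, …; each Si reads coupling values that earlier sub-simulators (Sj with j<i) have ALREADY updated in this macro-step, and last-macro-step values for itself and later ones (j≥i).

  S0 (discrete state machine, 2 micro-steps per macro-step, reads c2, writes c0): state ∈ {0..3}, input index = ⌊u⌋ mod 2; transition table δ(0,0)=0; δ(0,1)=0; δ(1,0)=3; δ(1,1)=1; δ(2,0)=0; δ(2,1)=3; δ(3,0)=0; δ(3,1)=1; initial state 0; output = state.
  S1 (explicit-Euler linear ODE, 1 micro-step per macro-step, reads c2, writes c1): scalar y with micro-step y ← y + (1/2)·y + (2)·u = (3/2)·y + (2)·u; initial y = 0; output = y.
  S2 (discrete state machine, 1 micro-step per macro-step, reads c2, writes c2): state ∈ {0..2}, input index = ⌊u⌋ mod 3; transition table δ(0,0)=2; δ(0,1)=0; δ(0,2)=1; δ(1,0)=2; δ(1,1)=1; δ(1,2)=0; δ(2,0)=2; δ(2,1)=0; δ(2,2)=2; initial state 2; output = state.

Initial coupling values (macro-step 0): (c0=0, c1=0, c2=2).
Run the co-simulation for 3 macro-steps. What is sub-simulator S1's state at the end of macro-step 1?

macro 1: S0 reads c2=2 → after 2×micro: 0; S1 reads c2=2 → after 1×micro: 4; S2 reads c2=2 → after 1×micro: 2 ⇒ (c0=0, c1=4, c2=2)
macro 2: S0 reads c2=2 → after 2×micro: 0; S1 reads c2=2 → after 1×micro: 10; S2 reads c2=2 → after 1×micro: 2 ⇒ (c0=0, c1=10, c2=2)
macro 3: S0 reads c2=2 → after 2×micro: 0; S1 reads c2=2 → after 1×micro: 19; S2 reads c2=2 → after 1×micro: 2 ⇒ (c0=0, c1=19, c2=2)

S1 state at macro-step 1 = 4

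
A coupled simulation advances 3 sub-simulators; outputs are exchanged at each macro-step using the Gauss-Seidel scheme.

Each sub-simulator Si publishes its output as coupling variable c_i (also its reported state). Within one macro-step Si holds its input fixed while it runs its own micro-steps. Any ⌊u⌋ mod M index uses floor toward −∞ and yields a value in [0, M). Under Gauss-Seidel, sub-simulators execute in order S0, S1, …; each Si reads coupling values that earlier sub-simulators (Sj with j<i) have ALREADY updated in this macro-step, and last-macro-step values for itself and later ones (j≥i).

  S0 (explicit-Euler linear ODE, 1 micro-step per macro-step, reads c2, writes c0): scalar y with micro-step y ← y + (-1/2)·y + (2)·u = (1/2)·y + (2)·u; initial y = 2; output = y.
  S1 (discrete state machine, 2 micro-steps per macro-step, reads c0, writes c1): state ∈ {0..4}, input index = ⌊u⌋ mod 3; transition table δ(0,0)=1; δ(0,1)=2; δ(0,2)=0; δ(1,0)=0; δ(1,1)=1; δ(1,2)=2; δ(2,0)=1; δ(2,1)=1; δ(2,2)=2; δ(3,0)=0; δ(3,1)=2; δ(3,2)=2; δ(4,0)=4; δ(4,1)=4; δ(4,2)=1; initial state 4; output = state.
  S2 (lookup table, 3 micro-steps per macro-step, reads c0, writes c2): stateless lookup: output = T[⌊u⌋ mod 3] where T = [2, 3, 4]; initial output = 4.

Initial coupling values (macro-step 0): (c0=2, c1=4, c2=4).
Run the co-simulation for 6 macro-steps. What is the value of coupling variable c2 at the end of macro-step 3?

macro 1: S0 reads c2=4 → after 1×micro: 9; S1 reads c0=9 → after 2×micro: 4; S2 reads c0=9 → after 3×micro: 2 ⇒ (c0=9, c1=4, c2=2)
macro 2: S0 reads c2=2 → after 1×micro: 17/2; S1 reads c0=17/2 → after 2×micro: 2; S2 reads c0=17/2 → after 3×micro: 4 ⇒ (c0=17/2, c1=2, c2=4)
macro 3: S0 reads c2=4 → after 1×micro: 49/4; S1 reads c0=49/4 → after 2×micro: 0; S2 reads c0=49/4 → after 3×micro: 2 ⇒ (c0=49/4, c1=0, c2=2)
macro 4: S0 reads c2=2 → after 1×micro: 81/8; S1 reads c0=81/8 → after 2×micro: 1; S2 reads c0=81/8 → after 3×micro: 3 ⇒ (c0=81/8, c1=1, c2=3)
macro 5: S0 reads c2=3 → after 1×micro: 177/16; S1 reads c0=177/16 → after 2×micro: 2; S2 reads c0=177/16 → after 3×micro: 4 ⇒ (c0=177/16, c1=2, c2=4)
macro 6: S0 reads c2=4 → after 1×micro: 433/32; S1 reads c0=433/32 → after 2×micro: 1; S2 reads c0=433/32 → after 3×micro: 3 ⇒ (c0=433/32, c1=1, c2=3)

c2 at macro-step 3 = 2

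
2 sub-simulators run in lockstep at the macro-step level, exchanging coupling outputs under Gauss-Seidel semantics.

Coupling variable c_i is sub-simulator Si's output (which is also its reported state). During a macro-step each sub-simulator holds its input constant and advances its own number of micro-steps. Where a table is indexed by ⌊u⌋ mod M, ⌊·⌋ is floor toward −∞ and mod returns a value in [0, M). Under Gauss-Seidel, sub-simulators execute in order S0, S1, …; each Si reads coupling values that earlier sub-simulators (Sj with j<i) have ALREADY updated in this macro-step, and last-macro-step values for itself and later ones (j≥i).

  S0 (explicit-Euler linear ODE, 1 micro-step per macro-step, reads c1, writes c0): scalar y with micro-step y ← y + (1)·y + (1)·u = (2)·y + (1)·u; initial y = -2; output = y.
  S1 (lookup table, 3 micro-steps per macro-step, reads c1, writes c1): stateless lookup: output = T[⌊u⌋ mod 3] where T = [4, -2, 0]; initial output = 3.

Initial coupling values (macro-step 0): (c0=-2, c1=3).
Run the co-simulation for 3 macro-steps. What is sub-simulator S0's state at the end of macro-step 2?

macro 1: S0 reads c1=3 → after 1×micro: -1; S1 reads c1=3 → after 3×micro: 4 ⇒ (c0=-1, c1=4)
macro 2: S0 reads c1=4 → after 1×micro: 2; S1 reads c1=4 → after 3×micro: -2 ⇒ (c0=2, c1=-2)
macro 3: S0 reads c1=-2 → after 1×micro: 2; S1 reads c1=-2 → after 3×micro: -2 ⇒ (c0=2, c1=-2)

S0 state at macro-step 2 = 2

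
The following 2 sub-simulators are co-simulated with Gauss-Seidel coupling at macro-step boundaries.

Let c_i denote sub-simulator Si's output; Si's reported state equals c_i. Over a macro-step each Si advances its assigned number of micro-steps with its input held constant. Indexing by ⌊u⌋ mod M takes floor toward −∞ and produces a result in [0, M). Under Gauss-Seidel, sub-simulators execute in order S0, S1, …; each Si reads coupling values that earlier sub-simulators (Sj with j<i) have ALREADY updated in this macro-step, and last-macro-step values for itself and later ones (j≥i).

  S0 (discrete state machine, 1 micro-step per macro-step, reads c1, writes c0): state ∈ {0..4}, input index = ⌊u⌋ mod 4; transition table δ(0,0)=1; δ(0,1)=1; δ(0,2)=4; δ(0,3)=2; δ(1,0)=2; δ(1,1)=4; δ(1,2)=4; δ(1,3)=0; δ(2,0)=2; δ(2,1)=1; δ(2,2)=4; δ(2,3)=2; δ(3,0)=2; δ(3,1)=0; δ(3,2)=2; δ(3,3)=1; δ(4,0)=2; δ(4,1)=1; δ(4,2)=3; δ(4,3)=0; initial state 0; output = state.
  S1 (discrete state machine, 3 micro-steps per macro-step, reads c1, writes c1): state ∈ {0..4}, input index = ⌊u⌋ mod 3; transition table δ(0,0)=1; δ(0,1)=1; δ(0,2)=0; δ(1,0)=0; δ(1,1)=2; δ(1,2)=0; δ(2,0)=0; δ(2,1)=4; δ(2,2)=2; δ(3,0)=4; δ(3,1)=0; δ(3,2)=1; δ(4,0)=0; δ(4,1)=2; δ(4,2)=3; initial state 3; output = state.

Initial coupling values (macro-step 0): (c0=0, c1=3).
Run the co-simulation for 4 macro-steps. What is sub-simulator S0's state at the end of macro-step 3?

macro 1: S0 reads c1=3 → after 1×micro: 2; S1 reads c1=3 → after 3×micro: 1 ⇒ (c0=2, c1=1)
macro 2: S0 reads c1=1 → after 1×micro: 1; S1 reads c1=1 → after 3×micro: 2 ⇒ (c0=1, c1=2)
macro 3: S0 reads c1=2 → after 1×micro: 4; S1 reads c1=2 → after 3×micro: 2 ⇒ (c0=4, c1=2)
macro 4: S0 reads c1=2 → after 1×micro: 3; S1 reads c1=2 → after 3×micro: 2 ⇒ (c0=3, c1=2)

S0 state at macro-step 3 = 4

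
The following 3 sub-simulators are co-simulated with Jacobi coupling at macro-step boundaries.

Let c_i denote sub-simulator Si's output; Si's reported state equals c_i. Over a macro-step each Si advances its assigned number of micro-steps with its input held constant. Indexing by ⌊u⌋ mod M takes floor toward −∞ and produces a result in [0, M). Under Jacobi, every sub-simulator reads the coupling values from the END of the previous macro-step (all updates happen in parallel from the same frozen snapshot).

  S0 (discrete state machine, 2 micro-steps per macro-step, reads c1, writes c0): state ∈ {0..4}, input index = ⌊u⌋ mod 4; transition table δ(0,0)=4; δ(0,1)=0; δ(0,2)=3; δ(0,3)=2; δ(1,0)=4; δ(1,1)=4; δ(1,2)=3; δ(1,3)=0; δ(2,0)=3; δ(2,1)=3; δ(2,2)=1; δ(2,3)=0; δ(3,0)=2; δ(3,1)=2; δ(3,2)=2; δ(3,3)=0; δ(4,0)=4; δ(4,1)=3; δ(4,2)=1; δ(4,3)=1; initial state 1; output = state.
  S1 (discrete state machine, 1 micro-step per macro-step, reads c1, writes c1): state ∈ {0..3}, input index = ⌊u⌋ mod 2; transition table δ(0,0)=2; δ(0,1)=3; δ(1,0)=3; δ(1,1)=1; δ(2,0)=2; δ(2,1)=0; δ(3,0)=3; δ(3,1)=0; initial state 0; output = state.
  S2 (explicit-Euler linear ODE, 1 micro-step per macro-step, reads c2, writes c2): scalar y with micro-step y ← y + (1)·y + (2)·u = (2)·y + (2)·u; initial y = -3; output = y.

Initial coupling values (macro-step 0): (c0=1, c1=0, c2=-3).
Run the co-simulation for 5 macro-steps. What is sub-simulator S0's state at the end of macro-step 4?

S0 state at macro-step 4 = 2

macro 1: S0 reads c1=0 → after 2×micro: 4; S1 reads c1=0 → after 1×micro: 2; S2 reads c2=-3 → after 1×micro: -12 ⇒ (c0=4, c1=2, c2=-12)
macro 2: S0 reads c1=2 → after 2×micro: 3; S1 reads c1=2 → after 1×micro: 2; S2 reads c2=-12 → after 1×micro: -48 ⇒ (c0=3, c1=2, c2=-48)
macro 3: S0 reads c1=2 → after 2×micro: 1; S1 reads c1=2 → after 1×micro: 2; S2 reads c2=-48 → after 1×micro: -192 ⇒ (c0=1, c1=2, c2=-192)
macro 4: S0 reads c1=2 → after 2×micro: 2; S1 reads c1=2 → after 1×micro: 2; S2 reads c2=-192 → after 1×micro: -768 ⇒ (c0=2, c1=2, c2=-768)
macro 5: S0 reads c1=2 → after 2×micro: 3; S1 reads c1=2 → after 1×micro: 2; S2 reads c2=-768 → after 1×micro: -3072 ⇒ (c0=3, c1=2, c2=-3072)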